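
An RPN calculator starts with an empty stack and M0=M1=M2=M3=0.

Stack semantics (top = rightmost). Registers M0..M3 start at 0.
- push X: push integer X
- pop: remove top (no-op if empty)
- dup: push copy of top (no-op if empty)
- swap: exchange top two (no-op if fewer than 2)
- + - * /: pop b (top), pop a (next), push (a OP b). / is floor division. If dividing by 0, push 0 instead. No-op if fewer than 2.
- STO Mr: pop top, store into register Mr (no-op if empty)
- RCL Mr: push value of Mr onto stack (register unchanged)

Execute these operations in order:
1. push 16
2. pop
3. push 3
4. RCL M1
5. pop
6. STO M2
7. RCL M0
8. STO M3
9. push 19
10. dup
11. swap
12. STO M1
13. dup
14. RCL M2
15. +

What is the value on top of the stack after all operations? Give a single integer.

Answer: 22

Derivation:
After op 1 (push 16): stack=[16] mem=[0,0,0,0]
After op 2 (pop): stack=[empty] mem=[0,0,0,0]
After op 3 (push 3): stack=[3] mem=[0,0,0,0]
After op 4 (RCL M1): stack=[3,0] mem=[0,0,0,0]
After op 5 (pop): stack=[3] mem=[0,0,0,0]
After op 6 (STO M2): stack=[empty] mem=[0,0,3,0]
After op 7 (RCL M0): stack=[0] mem=[0,0,3,0]
After op 8 (STO M3): stack=[empty] mem=[0,0,3,0]
After op 9 (push 19): stack=[19] mem=[0,0,3,0]
After op 10 (dup): stack=[19,19] mem=[0,0,3,0]
After op 11 (swap): stack=[19,19] mem=[0,0,3,0]
After op 12 (STO M1): stack=[19] mem=[0,19,3,0]
After op 13 (dup): stack=[19,19] mem=[0,19,3,0]
After op 14 (RCL M2): stack=[19,19,3] mem=[0,19,3,0]
After op 15 (+): stack=[19,22] mem=[0,19,3,0]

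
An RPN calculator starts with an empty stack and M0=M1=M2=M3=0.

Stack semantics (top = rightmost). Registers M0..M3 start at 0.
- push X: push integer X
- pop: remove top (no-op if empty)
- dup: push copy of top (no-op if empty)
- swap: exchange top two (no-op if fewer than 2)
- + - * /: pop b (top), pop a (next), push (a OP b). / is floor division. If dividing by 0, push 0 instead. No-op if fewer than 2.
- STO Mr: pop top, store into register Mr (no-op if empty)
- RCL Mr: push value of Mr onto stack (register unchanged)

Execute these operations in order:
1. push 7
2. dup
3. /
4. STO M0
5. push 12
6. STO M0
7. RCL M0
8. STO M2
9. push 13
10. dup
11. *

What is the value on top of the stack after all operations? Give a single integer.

Answer: 169

Derivation:
After op 1 (push 7): stack=[7] mem=[0,0,0,0]
After op 2 (dup): stack=[7,7] mem=[0,0,0,0]
After op 3 (/): stack=[1] mem=[0,0,0,0]
After op 4 (STO M0): stack=[empty] mem=[1,0,0,0]
After op 5 (push 12): stack=[12] mem=[1,0,0,0]
After op 6 (STO M0): stack=[empty] mem=[12,0,0,0]
After op 7 (RCL M0): stack=[12] mem=[12,0,0,0]
After op 8 (STO M2): stack=[empty] mem=[12,0,12,0]
After op 9 (push 13): stack=[13] mem=[12,0,12,0]
After op 10 (dup): stack=[13,13] mem=[12,0,12,0]
After op 11 (*): stack=[169] mem=[12,0,12,0]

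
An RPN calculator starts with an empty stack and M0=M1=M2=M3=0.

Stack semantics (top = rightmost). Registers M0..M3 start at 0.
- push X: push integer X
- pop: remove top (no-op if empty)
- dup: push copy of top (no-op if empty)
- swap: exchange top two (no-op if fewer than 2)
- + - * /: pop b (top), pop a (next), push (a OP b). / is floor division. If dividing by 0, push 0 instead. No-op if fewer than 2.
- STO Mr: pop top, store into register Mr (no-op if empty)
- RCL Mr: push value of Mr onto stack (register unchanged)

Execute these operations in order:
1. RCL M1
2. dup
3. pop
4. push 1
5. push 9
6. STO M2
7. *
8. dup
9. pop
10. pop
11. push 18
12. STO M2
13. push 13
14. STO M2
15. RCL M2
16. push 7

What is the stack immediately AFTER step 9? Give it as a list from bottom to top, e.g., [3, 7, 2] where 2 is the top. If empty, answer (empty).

After op 1 (RCL M1): stack=[0] mem=[0,0,0,0]
After op 2 (dup): stack=[0,0] mem=[0,0,0,0]
After op 3 (pop): stack=[0] mem=[0,0,0,0]
After op 4 (push 1): stack=[0,1] mem=[0,0,0,0]
After op 5 (push 9): stack=[0,1,9] mem=[0,0,0,0]
After op 6 (STO M2): stack=[0,1] mem=[0,0,9,0]
After op 7 (*): stack=[0] mem=[0,0,9,0]
After op 8 (dup): stack=[0,0] mem=[0,0,9,0]
After op 9 (pop): stack=[0] mem=[0,0,9,0]

[0]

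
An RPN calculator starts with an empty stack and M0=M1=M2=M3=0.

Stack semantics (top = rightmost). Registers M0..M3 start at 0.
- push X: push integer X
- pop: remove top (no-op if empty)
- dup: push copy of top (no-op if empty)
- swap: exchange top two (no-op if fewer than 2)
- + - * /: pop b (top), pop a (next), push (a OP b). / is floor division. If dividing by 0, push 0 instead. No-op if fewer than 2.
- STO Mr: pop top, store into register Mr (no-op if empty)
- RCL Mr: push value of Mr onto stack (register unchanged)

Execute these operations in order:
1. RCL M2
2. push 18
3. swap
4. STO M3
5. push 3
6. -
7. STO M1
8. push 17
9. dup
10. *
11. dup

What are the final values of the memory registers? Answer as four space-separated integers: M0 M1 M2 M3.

Answer: 0 15 0 0

Derivation:
After op 1 (RCL M2): stack=[0] mem=[0,0,0,0]
After op 2 (push 18): stack=[0,18] mem=[0,0,0,0]
After op 3 (swap): stack=[18,0] mem=[0,0,0,0]
After op 4 (STO M3): stack=[18] mem=[0,0,0,0]
After op 5 (push 3): stack=[18,3] mem=[0,0,0,0]
After op 6 (-): stack=[15] mem=[0,0,0,0]
After op 7 (STO M1): stack=[empty] mem=[0,15,0,0]
After op 8 (push 17): stack=[17] mem=[0,15,0,0]
After op 9 (dup): stack=[17,17] mem=[0,15,0,0]
After op 10 (*): stack=[289] mem=[0,15,0,0]
After op 11 (dup): stack=[289,289] mem=[0,15,0,0]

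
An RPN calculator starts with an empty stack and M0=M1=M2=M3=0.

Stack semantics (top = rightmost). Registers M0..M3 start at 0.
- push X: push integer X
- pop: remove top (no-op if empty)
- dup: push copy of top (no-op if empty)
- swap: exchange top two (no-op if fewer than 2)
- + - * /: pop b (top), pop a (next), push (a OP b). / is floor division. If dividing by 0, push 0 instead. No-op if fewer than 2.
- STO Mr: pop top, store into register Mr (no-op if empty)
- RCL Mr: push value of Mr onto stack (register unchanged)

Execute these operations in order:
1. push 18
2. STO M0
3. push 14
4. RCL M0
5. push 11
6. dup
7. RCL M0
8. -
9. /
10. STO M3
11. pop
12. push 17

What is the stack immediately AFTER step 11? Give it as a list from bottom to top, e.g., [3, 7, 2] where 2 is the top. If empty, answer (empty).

After op 1 (push 18): stack=[18] mem=[0,0,0,0]
After op 2 (STO M0): stack=[empty] mem=[18,0,0,0]
After op 3 (push 14): stack=[14] mem=[18,0,0,0]
After op 4 (RCL M0): stack=[14,18] mem=[18,0,0,0]
After op 5 (push 11): stack=[14,18,11] mem=[18,0,0,0]
After op 6 (dup): stack=[14,18,11,11] mem=[18,0,0,0]
After op 7 (RCL M0): stack=[14,18,11,11,18] mem=[18,0,0,0]
After op 8 (-): stack=[14,18,11,-7] mem=[18,0,0,0]
After op 9 (/): stack=[14,18,-2] mem=[18,0,0,0]
After op 10 (STO M3): stack=[14,18] mem=[18,0,0,-2]
After op 11 (pop): stack=[14] mem=[18,0,0,-2]

[14]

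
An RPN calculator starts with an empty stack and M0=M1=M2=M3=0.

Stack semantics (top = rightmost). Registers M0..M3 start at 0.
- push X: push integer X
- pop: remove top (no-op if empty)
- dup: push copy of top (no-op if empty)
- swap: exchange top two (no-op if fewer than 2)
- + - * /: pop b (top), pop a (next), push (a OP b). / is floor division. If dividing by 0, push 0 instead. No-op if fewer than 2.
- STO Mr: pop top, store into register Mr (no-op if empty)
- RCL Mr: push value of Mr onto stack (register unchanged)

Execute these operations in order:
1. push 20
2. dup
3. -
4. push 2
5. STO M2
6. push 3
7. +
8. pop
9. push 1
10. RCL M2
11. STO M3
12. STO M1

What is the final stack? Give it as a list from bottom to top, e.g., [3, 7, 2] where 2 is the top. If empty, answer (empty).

After op 1 (push 20): stack=[20] mem=[0,0,0,0]
After op 2 (dup): stack=[20,20] mem=[0,0,0,0]
After op 3 (-): stack=[0] mem=[0,0,0,0]
After op 4 (push 2): stack=[0,2] mem=[0,0,0,0]
After op 5 (STO M2): stack=[0] mem=[0,0,2,0]
After op 6 (push 3): stack=[0,3] mem=[0,0,2,0]
After op 7 (+): stack=[3] mem=[0,0,2,0]
After op 8 (pop): stack=[empty] mem=[0,0,2,0]
After op 9 (push 1): stack=[1] mem=[0,0,2,0]
After op 10 (RCL M2): stack=[1,2] mem=[0,0,2,0]
After op 11 (STO M3): stack=[1] mem=[0,0,2,2]
After op 12 (STO M1): stack=[empty] mem=[0,1,2,2]

Answer: (empty)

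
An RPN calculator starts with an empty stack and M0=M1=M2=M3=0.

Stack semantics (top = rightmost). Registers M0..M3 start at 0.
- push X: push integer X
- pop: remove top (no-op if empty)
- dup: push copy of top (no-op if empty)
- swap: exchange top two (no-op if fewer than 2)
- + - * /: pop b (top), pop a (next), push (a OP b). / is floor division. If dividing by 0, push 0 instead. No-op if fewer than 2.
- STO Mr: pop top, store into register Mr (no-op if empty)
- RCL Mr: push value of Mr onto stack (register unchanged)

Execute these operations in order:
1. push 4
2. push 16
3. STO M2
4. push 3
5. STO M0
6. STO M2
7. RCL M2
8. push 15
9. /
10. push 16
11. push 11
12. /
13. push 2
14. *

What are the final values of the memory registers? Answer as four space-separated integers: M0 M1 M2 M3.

After op 1 (push 4): stack=[4] mem=[0,0,0,0]
After op 2 (push 16): stack=[4,16] mem=[0,0,0,0]
After op 3 (STO M2): stack=[4] mem=[0,0,16,0]
After op 4 (push 3): stack=[4,3] mem=[0,0,16,0]
After op 5 (STO M0): stack=[4] mem=[3,0,16,0]
After op 6 (STO M2): stack=[empty] mem=[3,0,4,0]
After op 7 (RCL M2): stack=[4] mem=[3,0,4,0]
After op 8 (push 15): stack=[4,15] mem=[3,0,4,0]
After op 9 (/): stack=[0] mem=[3,0,4,0]
After op 10 (push 16): stack=[0,16] mem=[3,0,4,0]
After op 11 (push 11): stack=[0,16,11] mem=[3,0,4,0]
After op 12 (/): stack=[0,1] mem=[3,0,4,0]
After op 13 (push 2): stack=[0,1,2] mem=[3,0,4,0]
After op 14 (*): stack=[0,2] mem=[3,0,4,0]

Answer: 3 0 4 0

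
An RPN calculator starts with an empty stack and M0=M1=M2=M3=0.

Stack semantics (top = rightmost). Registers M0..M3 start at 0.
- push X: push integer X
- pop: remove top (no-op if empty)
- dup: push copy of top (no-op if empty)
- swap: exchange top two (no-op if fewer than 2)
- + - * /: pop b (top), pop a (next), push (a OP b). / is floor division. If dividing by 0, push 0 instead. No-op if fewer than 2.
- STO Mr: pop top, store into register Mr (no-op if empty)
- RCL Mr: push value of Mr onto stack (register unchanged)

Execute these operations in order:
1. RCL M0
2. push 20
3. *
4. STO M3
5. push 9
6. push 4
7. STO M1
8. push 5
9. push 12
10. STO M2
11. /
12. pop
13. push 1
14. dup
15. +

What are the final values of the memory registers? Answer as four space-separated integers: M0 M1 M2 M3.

After op 1 (RCL M0): stack=[0] mem=[0,0,0,0]
After op 2 (push 20): stack=[0,20] mem=[0,0,0,0]
After op 3 (*): stack=[0] mem=[0,0,0,0]
After op 4 (STO M3): stack=[empty] mem=[0,0,0,0]
After op 5 (push 9): stack=[9] mem=[0,0,0,0]
After op 6 (push 4): stack=[9,4] mem=[0,0,0,0]
After op 7 (STO M1): stack=[9] mem=[0,4,0,0]
After op 8 (push 5): stack=[9,5] mem=[0,4,0,0]
After op 9 (push 12): stack=[9,5,12] mem=[0,4,0,0]
After op 10 (STO M2): stack=[9,5] mem=[0,4,12,0]
After op 11 (/): stack=[1] mem=[0,4,12,0]
After op 12 (pop): stack=[empty] mem=[0,4,12,0]
After op 13 (push 1): stack=[1] mem=[0,4,12,0]
After op 14 (dup): stack=[1,1] mem=[0,4,12,0]
After op 15 (+): stack=[2] mem=[0,4,12,0]

Answer: 0 4 12 0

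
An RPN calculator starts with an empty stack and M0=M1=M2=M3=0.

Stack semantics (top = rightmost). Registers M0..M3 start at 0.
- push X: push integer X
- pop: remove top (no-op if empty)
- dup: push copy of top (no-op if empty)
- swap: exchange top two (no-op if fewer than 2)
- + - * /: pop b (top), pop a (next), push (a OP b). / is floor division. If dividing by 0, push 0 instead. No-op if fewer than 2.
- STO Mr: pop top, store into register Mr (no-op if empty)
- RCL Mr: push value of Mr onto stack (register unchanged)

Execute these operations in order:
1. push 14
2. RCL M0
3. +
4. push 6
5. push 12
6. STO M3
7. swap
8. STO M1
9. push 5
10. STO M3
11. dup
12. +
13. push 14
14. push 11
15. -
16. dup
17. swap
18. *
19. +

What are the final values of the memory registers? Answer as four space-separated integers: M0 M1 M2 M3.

Answer: 0 14 0 5

Derivation:
After op 1 (push 14): stack=[14] mem=[0,0,0,0]
After op 2 (RCL M0): stack=[14,0] mem=[0,0,0,0]
After op 3 (+): stack=[14] mem=[0,0,0,0]
After op 4 (push 6): stack=[14,6] mem=[0,0,0,0]
After op 5 (push 12): stack=[14,6,12] mem=[0,0,0,0]
After op 6 (STO M3): stack=[14,6] mem=[0,0,0,12]
After op 7 (swap): stack=[6,14] mem=[0,0,0,12]
After op 8 (STO M1): stack=[6] mem=[0,14,0,12]
After op 9 (push 5): stack=[6,5] mem=[0,14,0,12]
After op 10 (STO M3): stack=[6] mem=[0,14,0,5]
After op 11 (dup): stack=[6,6] mem=[0,14,0,5]
After op 12 (+): stack=[12] mem=[0,14,0,5]
After op 13 (push 14): stack=[12,14] mem=[0,14,0,5]
After op 14 (push 11): stack=[12,14,11] mem=[0,14,0,5]
After op 15 (-): stack=[12,3] mem=[0,14,0,5]
After op 16 (dup): stack=[12,3,3] mem=[0,14,0,5]
After op 17 (swap): stack=[12,3,3] mem=[0,14,0,5]
After op 18 (*): stack=[12,9] mem=[0,14,0,5]
After op 19 (+): stack=[21] mem=[0,14,0,5]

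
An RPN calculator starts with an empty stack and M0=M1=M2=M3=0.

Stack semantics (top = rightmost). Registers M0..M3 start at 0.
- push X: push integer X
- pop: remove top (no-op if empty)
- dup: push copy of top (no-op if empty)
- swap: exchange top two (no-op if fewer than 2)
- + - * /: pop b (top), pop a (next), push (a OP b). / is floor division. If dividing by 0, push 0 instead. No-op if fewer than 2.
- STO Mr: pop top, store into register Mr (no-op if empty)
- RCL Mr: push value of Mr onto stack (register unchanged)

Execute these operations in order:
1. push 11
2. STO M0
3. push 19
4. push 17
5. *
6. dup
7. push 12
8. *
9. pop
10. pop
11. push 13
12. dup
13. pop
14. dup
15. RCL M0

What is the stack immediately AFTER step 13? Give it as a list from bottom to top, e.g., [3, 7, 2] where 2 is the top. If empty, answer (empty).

After op 1 (push 11): stack=[11] mem=[0,0,0,0]
After op 2 (STO M0): stack=[empty] mem=[11,0,0,0]
After op 3 (push 19): stack=[19] mem=[11,0,0,0]
After op 4 (push 17): stack=[19,17] mem=[11,0,0,0]
After op 5 (*): stack=[323] mem=[11,0,0,0]
After op 6 (dup): stack=[323,323] mem=[11,0,0,0]
After op 7 (push 12): stack=[323,323,12] mem=[11,0,0,0]
After op 8 (*): stack=[323,3876] mem=[11,0,0,0]
After op 9 (pop): stack=[323] mem=[11,0,0,0]
After op 10 (pop): stack=[empty] mem=[11,0,0,0]
After op 11 (push 13): stack=[13] mem=[11,0,0,0]
After op 12 (dup): stack=[13,13] mem=[11,0,0,0]
After op 13 (pop): stack=[13] mem=[11,0,0,0]

[13]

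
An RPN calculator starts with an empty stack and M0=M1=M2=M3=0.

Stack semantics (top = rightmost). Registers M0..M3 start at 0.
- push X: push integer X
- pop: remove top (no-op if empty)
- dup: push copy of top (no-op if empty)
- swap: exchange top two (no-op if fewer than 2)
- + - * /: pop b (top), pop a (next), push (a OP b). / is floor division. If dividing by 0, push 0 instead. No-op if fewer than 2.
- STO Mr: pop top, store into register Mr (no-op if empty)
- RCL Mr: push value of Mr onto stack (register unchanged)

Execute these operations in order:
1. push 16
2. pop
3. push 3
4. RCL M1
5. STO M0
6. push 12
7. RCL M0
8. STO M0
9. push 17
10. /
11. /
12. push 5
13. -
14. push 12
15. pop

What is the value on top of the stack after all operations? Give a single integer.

Answer: -5

Derivation:
After op 1 (push 16): stack=[16] mem=[0,0,0,0]
After op 2 (pop): stack=[empty] mem=[0,0,0,0]
After op 3 (push 3): stack=[3] mem=[0,0,0,0]
After op 4 (RCL M1): stack=[3,0] mem=[0,0,0,0]
After op 5 (STO M0): stack=[3] mem=[0,0,0,0]
After op 6 (push 12): stack=[3,12] mem=[0,0,0,0]
After op 7 (RCL M0): stack=[3,12,0] mem=[0,0,0,0]
After op 8 (STO M0): stack=[3,12] mem=[0,0,0,0]
After op 9 (push 17): stack=[3,12,17] mem=[0,0,0,0]
After op 10 (/): stack=[3,0] mem=[0,0,0,0]
After op 11 (/): stack=[0] mem=[0,0,0,0]
After op 12 (push 5): stack=[0,5] mem=[0,0,0,0]
After op 13 (-): stack=[-5] mem=[0,0,0,0]
After op 14 (push 12): stack=[-5,12] mem=[0,0,0,0]
After op 15 (pop): stack=[-5] mem=[0,0,0,0]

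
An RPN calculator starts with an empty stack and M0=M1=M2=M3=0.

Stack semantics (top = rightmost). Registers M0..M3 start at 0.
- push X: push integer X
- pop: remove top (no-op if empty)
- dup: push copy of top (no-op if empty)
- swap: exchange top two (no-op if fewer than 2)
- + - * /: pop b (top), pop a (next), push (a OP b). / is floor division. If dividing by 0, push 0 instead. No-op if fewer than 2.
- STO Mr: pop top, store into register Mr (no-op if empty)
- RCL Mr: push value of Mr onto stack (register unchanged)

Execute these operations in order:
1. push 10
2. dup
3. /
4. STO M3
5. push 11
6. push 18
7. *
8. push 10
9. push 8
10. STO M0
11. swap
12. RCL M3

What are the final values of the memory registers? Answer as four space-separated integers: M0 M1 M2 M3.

Answer: 8 0 0 1

Derivation:
After op 1 (push 10): stack=[10] mem=[0,0,0,0]
After op 2 (dup): stack=[10,10] mem=[0,0,0,0]
After op 3 (/): stack=[1] mem=[0,0,0,0]
After op 4 (STO M3): stack=[empty] mem=[0,0,0,1]
After op 5 (push 11): stack=[11] mem=[0,0,0,1]
After op 6 (push 18): stack=[11,18] mem=[0,0,0,1]
After op 7 (*): stack=[198] mem=[0,0,0,1]
After op 8 (push 10): stack=[198,10] mem=[0,0,0,1]
After op 9 (push 8): stack=[198,10,8] mem=[0,0,0,1]
After op 10 (STO M0): stack=[198,10] mem=[8,0,0,1]
After op 11 (swap): stack=[10,198] mem=[8,0,0,1]
After op 12 (RCL M3): stack=[10,198,1] mem=[8,0,0,1]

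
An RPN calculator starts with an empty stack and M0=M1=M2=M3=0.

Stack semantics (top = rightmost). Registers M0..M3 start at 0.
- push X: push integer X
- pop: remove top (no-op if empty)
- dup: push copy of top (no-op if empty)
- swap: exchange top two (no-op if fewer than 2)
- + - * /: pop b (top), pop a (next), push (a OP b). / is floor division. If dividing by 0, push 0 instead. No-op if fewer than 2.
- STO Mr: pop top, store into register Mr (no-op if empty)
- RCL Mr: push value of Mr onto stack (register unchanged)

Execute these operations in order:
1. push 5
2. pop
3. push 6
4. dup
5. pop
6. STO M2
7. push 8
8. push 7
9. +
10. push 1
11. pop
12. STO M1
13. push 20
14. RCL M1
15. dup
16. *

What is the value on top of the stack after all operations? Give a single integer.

Answer: 225

Derivation:
After op 1 (push 5): stack=[5] mem=[0,0,0,0]
After op 2 (pop): stack=[empty] mem=[0,0,0,0]
After op 3 (push 6): stack=[6] mem=[0,0,0,0]
After op 4 (dup): stack=[6,6] mem=[0,0,0,0]
After op 5 (pop): stack=[6] mem=[0,0,0,0]
After op 6 (STO M2): stack=[empty] mem=[0,0,6,0]
After op 7 (push 8): stack=[8] mem=[0,0,6,0]
After op 8 (push 7): stack=[8,7] mem=[0,0,6,0]
After op 9 (+): stack=[15] mem=[0,0,6,0]
After op 10 (push 1): stack=[15,1] mem=[0,0,6,0]
After op 11 (pop): stack=[15] mem=[0,0,6,0]
After op 12 (STO M1): stack=[empty] mem=[0,15,6,0]
After op 13 (push 20): stack=[20] mem=[0,15,6,0]
After op 14 (RCL M1): stack=[20,15] mem=[0,15,6,0]
After op 15 (dup): stack=[20,15,15] mem=[0,15,6,0]
After op 16 (*): stack=[20,225] mem=[0,15,6,0]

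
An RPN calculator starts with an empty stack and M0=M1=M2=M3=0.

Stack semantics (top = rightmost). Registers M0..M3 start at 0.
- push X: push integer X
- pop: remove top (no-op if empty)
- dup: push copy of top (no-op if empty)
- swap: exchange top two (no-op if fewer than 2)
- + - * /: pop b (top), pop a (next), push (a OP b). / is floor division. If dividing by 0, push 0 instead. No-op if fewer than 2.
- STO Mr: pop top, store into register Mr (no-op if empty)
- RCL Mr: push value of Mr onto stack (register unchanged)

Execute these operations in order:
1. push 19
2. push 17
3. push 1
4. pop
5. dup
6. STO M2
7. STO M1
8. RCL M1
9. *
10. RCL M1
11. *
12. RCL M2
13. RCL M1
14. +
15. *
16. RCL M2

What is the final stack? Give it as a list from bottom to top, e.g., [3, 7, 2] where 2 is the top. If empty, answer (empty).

After op 1 (push 19): stack=[19] mem=[0,0,0,0]
After op 2 (push 17): stack=[19,17] mem=[0,0,0,0]
After op 3 (push 1): stack=[19,17,1] mem=[0,0,0,0]
After op 4 (pop): stack=[19,17] mem=[0,0,0,0]
After op 5 (dup): stack=[19,17,17] mem=[0,0,0,0]
After op 6 (STO M2): stack=[19,17] mem=[0,0,17,0]
After op 7 (STO M1): stack=[19] mem=[0,17,17,0]
After op 8 (RCL M1): stack=[19,17] mem=[0,17,17,0]
After op 9 (*): stack=[323] mem=[0,17,17,0]
After op 10 (RCL M1): stack=[323,17] mem=[0,17,17,0]
After op 11 (*): stack=[5491] mem=[0,17,17,0]
After op 12 (RCL M2): stack=[5491,17] mem=[0,17,17,0]
After op 13 (RCL M1): stack=[5491,17,17] mem=[0,17,17,0]
After op 14 (+): stack=[5491,34] mem=[0,17,17,0]
After op 15 (*): stack=[186694] mem=[0,17,17,0]
After op 16 (RCL M2): stack=[186694,17] mem=[0,17,17,0]

Answer: [186694, 17]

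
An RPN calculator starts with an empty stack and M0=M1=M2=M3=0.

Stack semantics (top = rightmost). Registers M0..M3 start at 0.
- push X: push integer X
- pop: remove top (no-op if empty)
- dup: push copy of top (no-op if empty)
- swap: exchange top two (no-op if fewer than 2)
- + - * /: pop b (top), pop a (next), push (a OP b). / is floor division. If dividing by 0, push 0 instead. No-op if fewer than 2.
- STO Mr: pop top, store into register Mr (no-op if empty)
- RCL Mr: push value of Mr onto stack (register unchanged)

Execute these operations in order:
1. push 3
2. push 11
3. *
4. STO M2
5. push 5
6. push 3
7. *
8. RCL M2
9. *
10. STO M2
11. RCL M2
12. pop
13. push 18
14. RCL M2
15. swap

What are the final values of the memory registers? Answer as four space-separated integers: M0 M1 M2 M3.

After op 1 (push 3): stack=[3] mem=[0,0,0,0]
After op 2 (push 11): stack=[3,11] mem=[0,0,0,0]
After op 3 (*): stack=[33] mem=[0,0,0,0]
After op 4 (STO M2): stack=[empty] mem=[0,0,33,0]
After op 5 (push 5): stack=[5] mem=[0,0,33,0]
After op 6 (push 3): stack=[5,3] mem=[0,0,33,0]
After op 7 (*): stack=[15] mem=[0,0,33,0]
After op 8 (RCL M2): stack=[15,33] mem=[0,0,33,0]
After op 9 (*): stack=[495] mem=[0,0,33,0]
After op 10 (STO M2): stack=[empty] mem=[0,0,495,0]
After op 11 (RCL M2): stack=[495] mem=[0,0,495,0]
After op 12 (pop): stack=[empty] mem=[0,0,495,0]
After op 13 (push 18): stack=[18] mem=[0,0,495,0]
After op 14 (RCL M2): stack=[18,495] mem=[0,0,495,0]
After op 15 (swap): stack=[495,18] mem=[0,0,495,0]

Answer: 0 0 495 0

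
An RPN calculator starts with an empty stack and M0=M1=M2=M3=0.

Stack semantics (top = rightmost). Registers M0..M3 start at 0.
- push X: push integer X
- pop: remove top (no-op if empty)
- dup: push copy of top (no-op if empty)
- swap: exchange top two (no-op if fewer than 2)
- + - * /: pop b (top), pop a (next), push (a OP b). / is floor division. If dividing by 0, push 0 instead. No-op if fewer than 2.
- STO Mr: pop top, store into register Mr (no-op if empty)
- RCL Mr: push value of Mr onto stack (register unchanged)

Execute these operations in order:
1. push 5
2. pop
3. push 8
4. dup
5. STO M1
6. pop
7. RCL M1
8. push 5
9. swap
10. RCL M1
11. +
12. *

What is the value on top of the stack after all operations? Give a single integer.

Answer: 80

Derivation:
After op 1 (push 5): stack=[5] mem=[0,0,0,0]
After op 2 (pop): stack=[empty] mem=[0,0,0,0]
After op 3 (push 8): stack=[8] mem=[0,0,0,0]
After op 4 (dup): stack=[8,8] mem=[0,0,0,0]
After op 5 (STO M1): stack=[8] mem=[0,8,0,0]
After op 6 (pop): stack=[empty] mem=[0,8,0,0]
After op 7 (RCL M1): stack=[8] mem=[0,8,0,0]
After op 8 (push 5): stack=[8,5] mem=[0,8,0,0]
After op 9 (swap): stack=[5,8] mem=[0,8,0,0]
After op 10 (RCL M1): stack=[5,8,8] mem=[0,8,0,0]
After op 11 (+): stack=[5,16] mem=[0,8,0,0]
After op 12 (*): stack=[80] mem=[0,8,0,0]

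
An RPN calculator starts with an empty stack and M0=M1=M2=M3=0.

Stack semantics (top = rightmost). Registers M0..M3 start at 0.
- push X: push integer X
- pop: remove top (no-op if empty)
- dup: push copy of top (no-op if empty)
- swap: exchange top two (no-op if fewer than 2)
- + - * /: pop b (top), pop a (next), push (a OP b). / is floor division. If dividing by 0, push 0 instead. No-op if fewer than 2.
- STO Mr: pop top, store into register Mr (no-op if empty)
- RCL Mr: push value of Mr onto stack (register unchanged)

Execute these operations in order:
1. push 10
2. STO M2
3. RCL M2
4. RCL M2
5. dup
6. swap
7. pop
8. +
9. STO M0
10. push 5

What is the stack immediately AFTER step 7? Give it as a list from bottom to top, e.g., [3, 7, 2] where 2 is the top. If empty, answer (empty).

After op 1 (push 10): stack=[10] mem=[0,0,0,0]
After op 2 (STO M2): stack=[empty] mem=[0,0,10,0]
After op 3 (RCL M2): stack=[10] mem=[0,0,10,0]
After op 4 (RCL M2): stack=[10,10] mem=[0,0,10,0]
After op 5 (dup): stack=[10,10,10] mem=[0,0,10,0]
After op 6 (swap): stack=[10,10,10] mem=[0,0,10,0]
After op 7 (pop): stack=[10,10] mem=[0,0,10,0]

[10, 10]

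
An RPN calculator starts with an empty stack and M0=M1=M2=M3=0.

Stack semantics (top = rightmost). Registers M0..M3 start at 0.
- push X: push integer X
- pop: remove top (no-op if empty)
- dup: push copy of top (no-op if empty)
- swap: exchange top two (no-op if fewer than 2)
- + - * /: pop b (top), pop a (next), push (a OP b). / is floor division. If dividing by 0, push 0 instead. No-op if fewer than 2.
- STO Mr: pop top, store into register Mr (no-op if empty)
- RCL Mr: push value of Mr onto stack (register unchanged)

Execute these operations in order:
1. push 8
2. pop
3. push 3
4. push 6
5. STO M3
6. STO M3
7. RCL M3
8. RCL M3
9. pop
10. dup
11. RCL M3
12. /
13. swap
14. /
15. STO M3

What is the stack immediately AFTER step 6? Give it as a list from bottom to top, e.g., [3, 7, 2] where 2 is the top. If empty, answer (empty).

After op 1 (push 8): stack=[8] mem=[0,0,0,0]
After op 2 (pop): stack=[empty] mem=[0,0,0,0]
After op 3 (push 3): stack=[3] mem=[0,0,0,0]
After op 4 (push 6): stack=[3,6] mem=[0,0,0,0]
After op 5 (STO M3): stack=[3] mem=[0,0,0,6]
After op 6 (STO M3): stack=[empty] mem=[0,0,0,3]

(empty)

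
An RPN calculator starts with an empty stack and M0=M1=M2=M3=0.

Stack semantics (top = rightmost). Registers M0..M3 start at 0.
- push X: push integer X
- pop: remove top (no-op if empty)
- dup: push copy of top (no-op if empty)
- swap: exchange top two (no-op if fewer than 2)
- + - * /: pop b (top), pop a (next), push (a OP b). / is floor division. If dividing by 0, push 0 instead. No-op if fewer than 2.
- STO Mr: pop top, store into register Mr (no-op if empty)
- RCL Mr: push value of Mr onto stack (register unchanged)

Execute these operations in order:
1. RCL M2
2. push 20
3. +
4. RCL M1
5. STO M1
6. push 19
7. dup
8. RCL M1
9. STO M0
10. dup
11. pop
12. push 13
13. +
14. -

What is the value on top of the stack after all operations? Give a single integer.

After op 1 (RCL M2): stack=[0] mem=[0,0,0,0]
After op 2 (push 20): stack=[0,20] mem=[0,0,0,0]
After op 3 (+): stack=[20] mem=[0,0,0,0]
After op 4 (RCL M1): stack=[20,0] mem=[0,0,0,0]
After op 5 (STO M1): stack=[20] mem=[0,0,0,0]
After op 6 (push 19): stack=[20,19] mem=[0,0,0,0]
After op 7 (dup): stack=[20,19,19] mem=[0,0,0,0]
After op 8 (RCL M1): stack=[20,19,19,0] mem=[0,0,0,0]
After op 9 (STO M0): stack=[20,19,19] mem=[0,0,0,0]
After op 10 (dup): stack=[20,19,19,19] mem=[0,0,0,0]
After op 11 (pop): stack=[20,19,19] mem=[0,0,0,0]
After op 12 (push 13): stack=[20,19,19,13] mem=[0,0,0,0]
After op 13 (+): stack=[20,19,32] mem=[0,0,0,0]
After op 14 (-): stack=[20,-13] mem=[0,0,0,0]

Answer: -13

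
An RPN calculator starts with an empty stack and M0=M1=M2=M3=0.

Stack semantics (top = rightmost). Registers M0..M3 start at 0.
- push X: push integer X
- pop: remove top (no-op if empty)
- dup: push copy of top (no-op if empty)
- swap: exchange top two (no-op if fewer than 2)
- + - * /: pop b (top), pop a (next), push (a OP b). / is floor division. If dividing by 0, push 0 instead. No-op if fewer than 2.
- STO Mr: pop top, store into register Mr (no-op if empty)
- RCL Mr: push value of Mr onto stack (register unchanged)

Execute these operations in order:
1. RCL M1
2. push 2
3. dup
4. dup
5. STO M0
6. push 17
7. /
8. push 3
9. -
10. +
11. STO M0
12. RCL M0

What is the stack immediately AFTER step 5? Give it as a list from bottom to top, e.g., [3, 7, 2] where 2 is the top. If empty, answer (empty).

After op 1 (RCL M1): stack=[0] mem=[0,0,0,0]
After op 2 (push 2): stack=[0,2] mem=[0,0,0,0]
After op 3 (dup): stack=[0,2,2] mem=[0,0,0,0]
After op 4 (dup): stack=[0,2,2,2] mem=[0,0,0,0]
After op 5 (STO M0): stack=[0,2,2] mem=[2,0,0,0]

[0, 2, 2]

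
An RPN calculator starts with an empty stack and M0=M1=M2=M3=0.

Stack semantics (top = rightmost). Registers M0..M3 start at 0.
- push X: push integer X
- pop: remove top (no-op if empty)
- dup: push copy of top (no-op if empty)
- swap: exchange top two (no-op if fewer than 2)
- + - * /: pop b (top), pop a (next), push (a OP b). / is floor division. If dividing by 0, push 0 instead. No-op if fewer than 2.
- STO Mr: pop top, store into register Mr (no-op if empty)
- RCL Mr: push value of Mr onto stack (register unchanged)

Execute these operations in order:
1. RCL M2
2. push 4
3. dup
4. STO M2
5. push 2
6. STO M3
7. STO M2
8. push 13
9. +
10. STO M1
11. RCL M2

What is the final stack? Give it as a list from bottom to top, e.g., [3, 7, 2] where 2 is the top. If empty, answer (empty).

After op 1 (RCL M2): stack=[0] mem=[0,0,0,0]
After op 2 (push 4): stack=[0,4] mem=[0,0,0,0]
After op 3 (dup): stack=[0,4,4] mem=[0,0,0,0]
After op 4 (STO M2): stack=[0,4] mem=[0,0,4,0]
After op 5 (push 2): stack=[0,4,2] mem=[0,0,4,0]
After op 6 (STO M3): stack=[0,4] mem=[0,0,4,2]
After op 7 (STO M2): stack=[0] mem=[0,0,4,2]
After op 8 (push 13): stack=[0,13] mem=[0,0,4,2]
After op 9 (+): stack=[13] mem=[0,0,4,2]
After op 10 (STO M1): stack=[empty] mem=[0,13,4,2]
After op 11 (RCL M2): stack=[4] mem=[0,13,4,2]

Answer: [4]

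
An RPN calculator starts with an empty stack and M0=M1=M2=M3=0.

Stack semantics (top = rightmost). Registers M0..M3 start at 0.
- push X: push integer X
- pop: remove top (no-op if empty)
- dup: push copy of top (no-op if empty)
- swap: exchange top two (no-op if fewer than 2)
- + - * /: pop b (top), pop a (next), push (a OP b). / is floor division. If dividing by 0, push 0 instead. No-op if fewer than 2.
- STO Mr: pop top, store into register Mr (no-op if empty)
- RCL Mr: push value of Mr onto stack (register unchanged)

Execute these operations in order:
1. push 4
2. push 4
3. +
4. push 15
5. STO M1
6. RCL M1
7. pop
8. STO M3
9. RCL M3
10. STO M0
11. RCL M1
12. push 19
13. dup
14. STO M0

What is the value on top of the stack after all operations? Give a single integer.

After op 1 (push 4): stack=[4] mem=[0,0,0,0]
After op 2 (push 4): stack=[4,4] mem=[0,0,0,0]
After op 3 (+): stack=[8] mem=[0,0,0,0]
After op 4 (push 15): stack=[8,15] mem=[0,0,0,0]
After op 5 (STO M1): stack=[8] mem=[0,15,0,0]
After op 6 (RCL M1): stack=[8,15] mem=[0,15,0,0]
After op 7 (pop): stack=[8] mem=[0,15,0,0]
After op 8 (STO M3): stack=[empty] mem=[0,15,0,8]
After op 9 (RCL M3): stack=[8] mem=[0,15,0,8]
After op 10 (STO M0): stack=[empty] mem=[8,15,0,8]
After op 11 (RCL M1): stack=[15] mem=[8,15,0,8]
After op 12 (push 19): stack=[15,19] mem=[8,15,0,8]
After op 13 (dup): stack=[15,19,19] mem=[8,15,0,8]
After op 14 (STO M0): stack=[15,19] mem=[19,15,0,8]

Answer: 19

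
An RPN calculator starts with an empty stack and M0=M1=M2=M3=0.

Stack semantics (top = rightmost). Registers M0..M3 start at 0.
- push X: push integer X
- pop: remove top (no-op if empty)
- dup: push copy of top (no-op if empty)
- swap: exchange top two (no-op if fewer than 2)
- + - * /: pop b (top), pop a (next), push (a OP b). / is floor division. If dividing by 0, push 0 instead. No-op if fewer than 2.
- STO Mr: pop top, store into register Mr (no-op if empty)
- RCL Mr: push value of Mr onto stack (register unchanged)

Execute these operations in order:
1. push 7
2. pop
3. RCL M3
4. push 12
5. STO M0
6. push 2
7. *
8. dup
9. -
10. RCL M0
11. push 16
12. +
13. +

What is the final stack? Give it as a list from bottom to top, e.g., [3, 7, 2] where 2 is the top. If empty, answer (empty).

After op 1 (push 7): stack=[7] mem=[0,0,0,0]
After op 2 (pop): stack=[empty] mem=[0,0,0,0]
After op 3 (RCL M3): stack=[0] mem=[0,0,0,0]
After op 4 (push 12): stack=[0,12] mem=[0,0,0,0]
After op 5 (STO M0): stack=[0] mem=[12,0,0,0]
After op 6 (push 2): stack=[0,2] mem=[12,0,0,0]
After op 7 (*): stack=[0] mem=[12,0,0,0]
After op 8 (dup): stack=[0,0] mem=[12,0,0,0]
After op 9 (-): stack=[0] mem=[12,0,0,0]
After op 10 (RCL M0): stack=[0,12] mem=[12,0,0,0]
After op 11 (push 16): stack=[0,12,16] mem=[12,0,0,0]
After op 12 (+): stack=[0,28] mem=[12,0,0,0]
After op 13 (+): stack=[28] mem=[12,0,0,0]

Answer: [28]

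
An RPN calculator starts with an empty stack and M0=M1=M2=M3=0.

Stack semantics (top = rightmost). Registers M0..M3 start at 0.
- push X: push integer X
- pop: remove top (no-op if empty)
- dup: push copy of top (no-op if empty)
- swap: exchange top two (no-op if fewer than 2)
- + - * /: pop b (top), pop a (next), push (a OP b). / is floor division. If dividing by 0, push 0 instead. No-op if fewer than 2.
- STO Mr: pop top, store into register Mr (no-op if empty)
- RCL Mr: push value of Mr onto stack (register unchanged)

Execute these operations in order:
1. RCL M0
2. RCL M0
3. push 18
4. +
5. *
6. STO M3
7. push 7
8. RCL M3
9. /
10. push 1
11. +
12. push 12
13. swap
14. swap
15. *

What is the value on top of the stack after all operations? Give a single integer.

Answer: 12

Derivation:
After op 1 (RCL M0): stack=[0] mem=[0,0,0,0]
After op 2 (RCL M0): stack=[0,0] mem=[0,0,0,0]
After op 3 (push 18): stack=[0,0,18] mem=[0,0,0,0]
After op 4 (+): stack=[0,18] mem=[0,0,0,0]
After op 5 (*): stack=[0] mem=[0,0,0,0]
After op 6 (STO M3): stack=[empty] mem=[0,0,0,0]
After op 7 (push 7): stack=[7] mem=[0,0,0,0]
After op 8 (RCL M3): stack=[7,0] mem=[0,0,0,0]
After op 9 (/): stack=[0] mem=[0,0,0,0]
After op 10 (push 1): stack=[0,1] mem=[0,0,0,0]
After op 11 (+): stack=[1] mem=[0,0,0,0]
After op 12 (push 12): stack=[1,12] mem=[0,0,0,0]
After op 13 (swap): stack=[12,1] mem=[0,0,0,0]
After op 14 (swap): stack=[1,12] mem=[0,0,0,0]
After op 15 (*): stack=[12] mem=[0,0,0,0]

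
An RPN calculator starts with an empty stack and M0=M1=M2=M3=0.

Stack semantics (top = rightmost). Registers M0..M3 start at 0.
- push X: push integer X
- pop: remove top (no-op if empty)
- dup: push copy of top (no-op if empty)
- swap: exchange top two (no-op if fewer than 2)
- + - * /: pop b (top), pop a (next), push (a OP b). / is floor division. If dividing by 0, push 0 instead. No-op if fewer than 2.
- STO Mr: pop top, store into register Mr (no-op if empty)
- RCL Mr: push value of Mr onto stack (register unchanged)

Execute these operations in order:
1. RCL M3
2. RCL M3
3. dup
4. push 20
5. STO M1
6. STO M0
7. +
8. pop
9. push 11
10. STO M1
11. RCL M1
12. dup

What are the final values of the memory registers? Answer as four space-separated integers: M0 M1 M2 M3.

Answer: 0 11 0 0

Derivation:
After op 1 (RCL M3): stack=[0] mem=[0,0,0,0]
After op 2 (RCL M3): stack=[0,0] mem=[0,0,0,0]
After op 3 (dup): stack=[0,0,0] mem=[0,0,0,0]
After op 4 (push 20): stack=[0,0,0,20] mem=[0,0,0,0]
After op 5 (STO M1): stack=[0,0,0] mem=[0,20,0,0]
After op 6 (STO M0): stack=[0,0] mem=[0,20,0,0]
After op 7 (+): stack=[0] mem=[0,20,0,0]
After op 8 (pop): stack=[empty] mem=[0,20,0,0]
After op 9 (push 11): stack=[11] mem=[0,20,0,0]
After op 10 (STO M1): stack=[empty] mem=[0,11,0,0]
After op 11 (RCL M1): stack=[11] mem=[0,11,0,0]
After op 12 (dup): stack=[11,11] mem=[0,11,0,0]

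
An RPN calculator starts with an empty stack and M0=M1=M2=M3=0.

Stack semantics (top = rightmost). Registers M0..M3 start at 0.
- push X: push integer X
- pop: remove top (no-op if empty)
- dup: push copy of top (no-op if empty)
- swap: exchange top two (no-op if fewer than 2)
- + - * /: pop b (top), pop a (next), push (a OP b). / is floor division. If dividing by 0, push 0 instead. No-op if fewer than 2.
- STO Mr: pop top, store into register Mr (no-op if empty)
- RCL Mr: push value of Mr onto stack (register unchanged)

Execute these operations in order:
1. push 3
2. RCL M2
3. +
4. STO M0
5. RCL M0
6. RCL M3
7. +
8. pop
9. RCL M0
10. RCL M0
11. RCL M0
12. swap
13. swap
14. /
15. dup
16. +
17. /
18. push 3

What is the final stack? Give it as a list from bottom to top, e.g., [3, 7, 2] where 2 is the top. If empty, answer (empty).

After op 1 (push 3): stack=[3] mem=[0,0,0,0]
After op 2 (RCL M2): stack=[3,0] mem=[0,0,0,0]
After op 3 (+): stack=[3] mem=[0,0,0,0]
After op 4 (STO M0): stack=[empty] mem=[3,0,0,0]
After op 5 (RCL M0): stack=[3] mem=[3,0,0,0]
After op 6 (RCL M3): stack=[3,0] mem=[3,0,0,0]
After op 7 (+): stack=[3] mem=[3,0,0,0]
After op 8 (pop): stack=[empty] mem=[3,0,0,0]
After op 9 (RCL M0): stack=[3] mem=[3,0,0,0]
After op 10 (RCL M0): stack=[3,3] mem=[3,0,0,0]
After op 11 (RCL M0): stack=[3,3,3] mem=[3,0,0,0]
After op 12 (swap): stack=[3,3,3] mem=[3,0,0,0]
After op 13 (swap): stack=[3,3,3] mem=[3,0,0,0]
After op 14 (/): stack=[3,1] mem=[3,0,0,0]
After op 15 (dup): stack=[3,1,1] mem=[3,0,0,0]
After op 16 (+): stack=[3,2] mem=[3,0,0,0]
After op 17 (/): stack=[1] mem=[3,0,0,0]
After op 18 (push 3): stack=[1,3] mem=[3,0,0,0]

Answer: [1, 3]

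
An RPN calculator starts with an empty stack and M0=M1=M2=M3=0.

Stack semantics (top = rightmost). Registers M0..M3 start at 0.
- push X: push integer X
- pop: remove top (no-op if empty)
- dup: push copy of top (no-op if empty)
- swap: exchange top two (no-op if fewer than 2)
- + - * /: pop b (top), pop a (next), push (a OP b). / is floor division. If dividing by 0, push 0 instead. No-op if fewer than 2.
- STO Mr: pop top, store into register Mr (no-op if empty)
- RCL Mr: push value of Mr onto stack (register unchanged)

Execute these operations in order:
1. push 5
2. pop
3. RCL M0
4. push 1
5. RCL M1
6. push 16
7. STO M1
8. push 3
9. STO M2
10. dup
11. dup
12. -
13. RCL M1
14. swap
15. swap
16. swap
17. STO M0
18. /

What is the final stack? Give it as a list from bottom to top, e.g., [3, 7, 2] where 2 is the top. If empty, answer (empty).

After op 1 (push 5): stack=[5] mem=[0,0,0,0]
After op 2 (pop): stack=[empty] mem=[0,0,0,0]
After op 3 (RCL M0): stack=[0] mem=[0,0,0,0]
After op 4 (push 1): stack=[0,1] mem=[0,0,0,0]
After op 5 (RCL M1): stack=[0,1,0] mem=[0,0,0,0]
After op 6 (push 16): stack=[0,1,0,16] mem=[0,0,0,0]
After op 7 (STO M1): stack=[0,1,0] mem=[0,16,0,0]
After op 8 (push 3): stack=[0,1,0,3] mem=[0,16,0,0]
After op 9 (STO M2): stack=[0,1,0] mem=[0,16,3,0]
After op 10 (dup): stack=[0,1,0,0] mem=[0,16,3,0]
After op 11 (dup): stack=[0,1,0,0,0] mem=[0,16,3,0]
After op 12 (-): stack=[0,1,0,0] mem=[0,16,3,0]
After op 13 (RCL M1): stack=[0,1,0,0,16] mem=[0,16,3,0]
After op 14 (swap): stack=[0,1,0,16,0] mem=[0,16,3,0]
After op 15 (swap): stack=[0,1,0,0,16] mem=[0,16,3,0]
After op 16 (swap): stack=[0,1,0,16,0] mem=[0,16,3,0]
After op 17 (STO M0): stack=[0,1,0,16] mem=[0,16,3,0]
After op 18 (/): stack=[0,1,0] mem=[0,16,3,0]

Answer: [0, 1, 0]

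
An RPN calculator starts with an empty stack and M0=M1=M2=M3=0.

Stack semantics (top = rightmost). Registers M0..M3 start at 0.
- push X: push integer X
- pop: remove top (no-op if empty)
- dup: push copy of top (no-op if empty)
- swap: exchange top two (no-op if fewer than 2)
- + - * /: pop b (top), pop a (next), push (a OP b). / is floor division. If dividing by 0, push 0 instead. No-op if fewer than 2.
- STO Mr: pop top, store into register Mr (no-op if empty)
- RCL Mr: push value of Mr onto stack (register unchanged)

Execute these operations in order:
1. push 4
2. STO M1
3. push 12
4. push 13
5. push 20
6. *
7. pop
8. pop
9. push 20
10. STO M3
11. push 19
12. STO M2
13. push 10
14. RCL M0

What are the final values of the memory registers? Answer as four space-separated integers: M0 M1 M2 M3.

After op 1 (push 4): stack=[4] mem=[0,0,0,0]
After op 2 (STO M1): stack=[empty] mem=[0,4,0,0]
After op 3 (push 12): stack=[12] mem=[0,4,0,0]
After op 4 (push 13): stack=[12,13] mem=[0,4,0,0]
After op 5 (push 20): stack=[12,13,20] mem=[0,4,0,0]
After op 6 (*): stack=[12,260] mem=[0,4,0,0]
After op 7 (pop): stack=[12] mem=[0,4,0,0]
After op 8 (pop): stack=[empty] mem=[0,4,0,0]
After op 9 (push 20): stack=[20] mem=[0,4,0,0]
After op 10 (STO M3): stack=[empty] mem=[0,4,0,20]
After op 11 (push 19): stack=[19] mem=[0,4,0,20]
After op 12 (STO M2): stack=[empty] mem=[0,4,19,20]
After op 13 (push 10): stack=[10] mem=[0,4,19,20]
After op 14 (RCL M0): stack=[10,0] mem=[0,4,19,20]

Answer: 0 4 19 20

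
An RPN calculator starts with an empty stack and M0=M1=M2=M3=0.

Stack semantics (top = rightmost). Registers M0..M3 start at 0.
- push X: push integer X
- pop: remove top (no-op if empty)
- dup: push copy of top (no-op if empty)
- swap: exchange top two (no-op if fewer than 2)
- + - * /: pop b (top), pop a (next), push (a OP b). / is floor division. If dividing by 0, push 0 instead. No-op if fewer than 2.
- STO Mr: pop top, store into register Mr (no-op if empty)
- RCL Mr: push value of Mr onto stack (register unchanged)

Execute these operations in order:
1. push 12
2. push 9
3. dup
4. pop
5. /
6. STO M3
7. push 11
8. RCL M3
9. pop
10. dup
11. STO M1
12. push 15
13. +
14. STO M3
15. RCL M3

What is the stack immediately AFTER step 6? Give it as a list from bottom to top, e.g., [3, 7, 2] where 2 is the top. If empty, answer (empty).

After op 1 (push 12): stack=[12] mem=[0,0,0,0]
After op 2 (push 9): stack=[12,9] mem=[0,0,0,0]
After op 3 (dup): stack=[12,9,9] mem=[0,0,0,0]
After op 4 (pop): stack=[12,9] mem=[0,0,0,0]
After op 5 (/): stack=[1] mem=[0,0,0,0]
After op 6 (STO M3): stack=[empty] mem=[0,0,0,1]

(empty)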